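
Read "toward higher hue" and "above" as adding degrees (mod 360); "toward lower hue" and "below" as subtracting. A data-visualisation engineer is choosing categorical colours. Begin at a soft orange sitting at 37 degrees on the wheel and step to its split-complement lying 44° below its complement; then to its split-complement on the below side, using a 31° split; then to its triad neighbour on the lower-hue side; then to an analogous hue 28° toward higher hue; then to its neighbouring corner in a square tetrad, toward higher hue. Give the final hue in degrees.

split-comp 44° ↓ +136°: 37 + 136 = 173°
split-comp 31° ↓ +149°: 173 + 149 = 322°
triadic ↓ −120°: 322 − 120 = 202°
analog 28° ↑ +28°: 202 + 28 = 230°
square ↑ +90°: 230 + 90 = 320°

320°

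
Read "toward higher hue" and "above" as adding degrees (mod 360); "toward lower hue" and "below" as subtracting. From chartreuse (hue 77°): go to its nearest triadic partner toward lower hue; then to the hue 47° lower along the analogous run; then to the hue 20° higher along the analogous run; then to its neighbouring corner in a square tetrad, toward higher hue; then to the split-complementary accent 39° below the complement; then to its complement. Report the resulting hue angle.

341°

77 − 120 = -43 → -43 + 360 = 317°   (triadic ↓)
317 − 47 = 270°   (analog 47° ↓)
270 + 20 = 290°   (analog 20° ↑)
290 + 90 = 380 → 380 − 360 = 20°   (square ↑)
20 + 141 = 161°   (split-comp 39° ↓)
161 + 180 = 341°   (complement)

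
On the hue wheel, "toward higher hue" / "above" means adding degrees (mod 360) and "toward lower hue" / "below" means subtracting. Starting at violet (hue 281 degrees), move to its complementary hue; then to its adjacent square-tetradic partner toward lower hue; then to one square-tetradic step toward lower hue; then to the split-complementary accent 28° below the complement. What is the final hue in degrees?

73°

+180° (complement): 281 + 180 = 461 → 461 − 360 = 101°
−90° (square ↓): 101 − 90 = 11°
−90° (square ↓): 11 − 90 = -79 → -79 + 360 = 281°
+152° (split-comp 28° ↓): 281 + 152 = 433 → 433 − 360 = 73°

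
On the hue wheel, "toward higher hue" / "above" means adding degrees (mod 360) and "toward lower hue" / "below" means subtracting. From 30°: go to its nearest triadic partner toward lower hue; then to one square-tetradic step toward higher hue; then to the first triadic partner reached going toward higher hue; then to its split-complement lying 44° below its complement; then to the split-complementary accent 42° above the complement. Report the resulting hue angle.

30 − 120 = -90 → -90 + 360 = 270°   (triadic ↓)
270 + 90 = 360 → 360 − 360 = 0°   (square ↑)
0 + 120 = 120°   (triadic ↑)
120 + 136 = 256°   (split-comp 44° ↓)
256 + 222 = 478 → 478 − 360 = 118°   (split-comp 42° ↑)

118°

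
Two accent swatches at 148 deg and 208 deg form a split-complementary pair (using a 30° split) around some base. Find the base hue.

The accents sit 30° either side of the complement, so the complement is their short-arc midpoint on the wheel.
Short-arc midpoint of 148° and 208°: 178°.
Base is 180° from the complement: 178 − 180 = -2 → -2 + 360 = 358°

358°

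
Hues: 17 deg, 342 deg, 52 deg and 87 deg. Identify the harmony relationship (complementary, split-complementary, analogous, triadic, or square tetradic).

analogous

Sort the hues: 17°, 52°, 87°, 342°.
Successive gaps around the wheel: 35°, 35°, 255°, 35°.
A run of hues at equal small steps (35°) with one large closing gap is an analogous group.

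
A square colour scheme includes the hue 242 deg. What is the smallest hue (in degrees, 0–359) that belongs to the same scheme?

A square tetradic scheme places four hues every 90°.
The full set through 242° is {62°, 152°, 242°, 332°}.

62°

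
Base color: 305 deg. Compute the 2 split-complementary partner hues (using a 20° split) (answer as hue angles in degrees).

105° and 145°

Split-complementary hues sit 20° either side of the complement.
Complement of 305 deg: 305 + 180 = 485 → 485 − 360 = 125°
125 − 20 = 105°
125 + 20 = 145°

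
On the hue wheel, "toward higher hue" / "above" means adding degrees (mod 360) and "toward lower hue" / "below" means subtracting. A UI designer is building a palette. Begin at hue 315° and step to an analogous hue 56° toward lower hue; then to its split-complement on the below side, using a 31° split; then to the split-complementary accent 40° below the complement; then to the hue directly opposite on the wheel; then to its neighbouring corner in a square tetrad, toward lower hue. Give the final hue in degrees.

278°

analog 56° ↓ −56°: 315 − 56 = 259°
split-comp 31° ↓ +149°: 259 + 149 = 408 → 408 − 360 = 48°
split-comp 40° ↓ +140°: 48 + 140 = 188°
complement +180°: 188 + 180 = 368 → 368 − 360 = 8°
square ↓ −90°: 8 − 90 = -82 → -82 + 360 = 278°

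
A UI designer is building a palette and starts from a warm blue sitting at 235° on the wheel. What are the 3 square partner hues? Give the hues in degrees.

A square tetradic scheme places four hues every 90°.
235 + 90 = 325°
235 + 180 = 415 → 415 − 360 = 55°
235 + 270 = 505 → 505 − 360 = 145°

325°, 55° and 145°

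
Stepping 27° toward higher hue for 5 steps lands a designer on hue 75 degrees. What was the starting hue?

300°

5 steps of 27° (toward higher hue) give a net shift of +135°.
Start = end − shift: 75 − 135 = -60 → -60 + 360 = 300°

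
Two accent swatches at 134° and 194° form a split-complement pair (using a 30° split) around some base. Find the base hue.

344°

The accents sit 30° either side of the complement, so the complement is their short-arc midpoint on the wheel.
Short-arc midpoint of 134° and 194°: 164°.
Base is 180° from the complement: 164 − 180 = -16 → -16 + 360 = 344°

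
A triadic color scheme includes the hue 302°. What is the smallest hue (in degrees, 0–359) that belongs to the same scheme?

62°

A triad places three hues 120° apart.
The full set through 302° is {62°, 182°, 302°}.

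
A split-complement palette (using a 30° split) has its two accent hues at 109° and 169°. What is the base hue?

319°

The accents sit 30° either side of the complement, so the complement is their short-arc midpoint on the wheel.
Short-arc midpoint of 109° and 169°: 139°.
Base is 180° from the complement: 139 − 180 = -41 → -41 + 360 = 319°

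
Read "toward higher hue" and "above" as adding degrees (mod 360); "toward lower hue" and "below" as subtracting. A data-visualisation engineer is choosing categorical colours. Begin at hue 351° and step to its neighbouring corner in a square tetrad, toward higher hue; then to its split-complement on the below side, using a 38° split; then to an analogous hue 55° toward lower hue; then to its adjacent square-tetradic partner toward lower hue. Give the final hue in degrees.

351 + 90 = 441 → 441 − 360 = 81°   (square ↑)
81 + 142 = 223°   (split-comp 38° ↓)
223 − 55 = 168°   (analog 55° ↓)
168 − 90 = 78°   (square ↓)

78°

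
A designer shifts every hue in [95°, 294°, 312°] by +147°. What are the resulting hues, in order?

95 + 147 = 242°
294 + 147 = 441 → 441 − 360 = 81°
312 + 147 = 459 → 459 − 360 = 99°

242°, 81°, 99°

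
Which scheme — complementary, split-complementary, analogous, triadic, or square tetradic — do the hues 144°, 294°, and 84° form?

Sort the hues: 84°, 144°, 294°.
Successive gaps around the wheel: 60°, 150°, 150°.
Two 150° gaps and one 60° gap — a base hue opposite a pair of accents 30° either side of its complement — is the split-complementary pattern.

split-complementary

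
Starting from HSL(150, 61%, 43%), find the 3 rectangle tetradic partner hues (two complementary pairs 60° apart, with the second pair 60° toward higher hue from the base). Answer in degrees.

A rectangular tetradic uses two complementary pairs 60° apart: offsets 0°, 60°, 180°, 240°.
150 + 60 = 210°
150 + 180 = 330°
150 + 240 = 390 → 390 − 360 = 30°

210°, 330° and 30°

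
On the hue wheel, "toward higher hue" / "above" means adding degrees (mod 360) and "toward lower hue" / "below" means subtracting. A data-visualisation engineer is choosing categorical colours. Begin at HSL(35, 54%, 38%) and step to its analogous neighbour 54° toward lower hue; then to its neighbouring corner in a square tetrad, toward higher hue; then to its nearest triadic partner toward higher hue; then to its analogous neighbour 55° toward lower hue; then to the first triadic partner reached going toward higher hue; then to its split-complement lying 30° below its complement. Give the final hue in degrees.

46°

−54° (analog 54° ↓): 35 − 54 = -19 → -19 + 360 = 341°
+90° (square ↑): 341 + 90 = 431 → 431 − 360 = 71°
+120° (triadic ↑): 71 + 120 = 191°
−55° (analog 55° ↓): 191 − 55 = 136°
+120° (triadic ↑): 136 + 120 = 256°
+150° (split-comp 30° ↓): 256 + 150 = 406 → 406 − 360 = 46°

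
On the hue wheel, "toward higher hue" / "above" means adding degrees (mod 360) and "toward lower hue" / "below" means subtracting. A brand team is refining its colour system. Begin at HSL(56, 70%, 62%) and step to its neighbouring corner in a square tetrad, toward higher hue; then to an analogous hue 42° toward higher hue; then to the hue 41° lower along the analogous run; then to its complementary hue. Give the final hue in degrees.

327°

+90° (square ↑): 56 + 90 = 146°
+42° (analog 42° ↑): 146 + 42 = 188°
−41° (analog 41° ↓): 188 − 41 = 147°
+180° (complement): 147 + 180 = 327°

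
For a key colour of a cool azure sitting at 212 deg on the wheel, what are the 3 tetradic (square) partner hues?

A square tetradic scheme places four hues every 90°.
212 + 90 = 302°
212 + 180 = 392 → 392 − 360 = 32°
212 + 270 = 482 → 482 − 360 = 122°

302°, 32°, 122°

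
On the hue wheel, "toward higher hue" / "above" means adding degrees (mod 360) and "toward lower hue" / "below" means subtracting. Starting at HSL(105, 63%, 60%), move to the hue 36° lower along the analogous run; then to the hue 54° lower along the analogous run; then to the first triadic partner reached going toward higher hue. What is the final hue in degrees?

105 − 36 = 69°   (analog 36° ↓)
69 − 54 = 15°   (analog 54° ↓)
15 + 120 = 135°   (triadic ↑)

135°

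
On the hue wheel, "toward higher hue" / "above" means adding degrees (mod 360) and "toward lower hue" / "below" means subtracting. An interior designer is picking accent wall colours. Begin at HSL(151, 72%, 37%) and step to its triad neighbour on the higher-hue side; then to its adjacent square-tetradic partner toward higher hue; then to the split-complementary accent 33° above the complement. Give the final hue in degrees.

214°

+120° (triadic ↑): 151 + 120 = 271°
+90° (square ↑): 271 + 90 = 361 → 361 − 360 = 1°
+213° (split-comp 33° ↑): 1 + 213 = 214°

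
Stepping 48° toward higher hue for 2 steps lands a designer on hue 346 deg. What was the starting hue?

250°

2 steps of 48° (toward higher hue) give a net shift of +96°.
Start = end − shift: 346 − 96 = 250°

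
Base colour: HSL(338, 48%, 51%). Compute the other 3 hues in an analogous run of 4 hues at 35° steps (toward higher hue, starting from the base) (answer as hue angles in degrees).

338 + 35 = 373 → 373 − 360 = 13°
338 + 70 = 408 → 408 − 360 = 48°
338 + 105 = 443 → 443 − 360 = 83°

13°, 48°, and 83°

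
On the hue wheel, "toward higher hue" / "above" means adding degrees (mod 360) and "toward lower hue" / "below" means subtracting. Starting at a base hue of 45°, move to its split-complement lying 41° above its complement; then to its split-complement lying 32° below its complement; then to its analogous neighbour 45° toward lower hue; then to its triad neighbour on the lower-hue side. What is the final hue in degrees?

split-comp 41° ↑ +221°: 45 + 221 = 266°
split-comp 32° ↓ +148°: 266 + 148 = 414 → 414 − 360 = 54°
analog 45° ↓ −45°: 54 − 45 = 9°
triadic ↓ −120°: 9 − 120 = -111 → -111 + 360 = 249°

249°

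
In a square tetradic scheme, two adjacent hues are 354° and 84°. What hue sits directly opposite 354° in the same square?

A square tetradic scheme places four hues 90° apart; opposite corners are 180° apart.
354 + 180 = 534 → 534 − 360 = 174°

174°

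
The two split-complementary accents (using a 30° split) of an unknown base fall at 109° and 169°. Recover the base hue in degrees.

The accents sit 30° either side of the complement, so the complement is their short-arc midpoint on the wheel.
Short-arc midpoint of 109° and 169°: 139°.
Base is 180° from the complement: 139 − 180 = -41 → -41 + 360 = 319°

319°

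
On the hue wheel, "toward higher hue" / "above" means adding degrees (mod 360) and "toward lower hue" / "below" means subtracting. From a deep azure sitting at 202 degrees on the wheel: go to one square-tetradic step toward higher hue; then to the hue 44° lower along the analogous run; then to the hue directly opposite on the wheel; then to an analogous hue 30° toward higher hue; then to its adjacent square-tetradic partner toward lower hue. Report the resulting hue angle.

square ↑ +90°: 202 + 90 = 292°
analog 44° ↓ −44°: 292 − 44 = 248°
complement +180°: 248 + 180 = 428 → 428 − 360 = 68°
analog 30° ↑ +30°: 68 + 30 = 98°
square ↓ −90°: 98 − 90 = 8°

8°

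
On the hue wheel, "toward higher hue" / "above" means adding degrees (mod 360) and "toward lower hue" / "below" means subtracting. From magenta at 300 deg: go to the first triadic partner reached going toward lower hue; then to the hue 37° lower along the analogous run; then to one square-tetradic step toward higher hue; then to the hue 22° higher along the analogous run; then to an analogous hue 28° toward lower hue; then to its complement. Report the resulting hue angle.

47°

−120° (triadic ↓): 300 − 120 = 180°
−37° (analog 37° ↓): 180 − 37 = 143°
+90° (square ↑): 143 + 90 = 233°
+22° (analog 22° ↑): 233 + 22 = 255°
−28° (analog 28° ↓): 255 − 28 = 227°
+180° (complement): 227 + 180 = 407 → 407 − 360 = 47°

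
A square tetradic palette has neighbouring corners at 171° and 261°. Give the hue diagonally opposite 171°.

A square tetradic scheme places four hues 90° apart; opposite corners are 180° apart.
171 + 180 = 351°

351°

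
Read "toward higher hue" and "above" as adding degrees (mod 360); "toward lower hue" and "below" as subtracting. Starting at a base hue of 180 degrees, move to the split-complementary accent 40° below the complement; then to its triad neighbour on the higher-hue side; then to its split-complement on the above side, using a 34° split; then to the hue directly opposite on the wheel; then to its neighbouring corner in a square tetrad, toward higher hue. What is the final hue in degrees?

204°

180 + 140 = 320°   (split-comp 40° ↓)
320 + 120 = 440 → 440 − 360 = 80°   (triadic ↑)
80 + 214 = 294°   (split-comp 34° ↑)
294 + 180 = 474 → 474 − 360 = 114°   (complement)
114 + 90 = 204°   (square ↑)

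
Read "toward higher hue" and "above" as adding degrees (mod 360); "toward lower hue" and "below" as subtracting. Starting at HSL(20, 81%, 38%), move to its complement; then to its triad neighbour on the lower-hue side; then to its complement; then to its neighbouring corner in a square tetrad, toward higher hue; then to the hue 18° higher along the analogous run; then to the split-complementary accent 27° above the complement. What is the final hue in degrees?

215°

complement +180°: 20 + 180 = 200°
triadic ↓ −120°: 200 − 120 = 80°
complement +180°: 80 + 180 = 260°
square ↑ +90°: 260 + 90 = 350°
analog 18° ↑ +18°: 350 + 18 = 368 → 368 − 360 = 8°
split-comp 27° ↑ +207°: 8 + 207 = 215°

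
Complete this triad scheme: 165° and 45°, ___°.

A triad places three hues 120° apart.
The full set through 45° is {45°, 165°, 285°}.
Given {45°, 165°}, the missing hue is 285°.

285°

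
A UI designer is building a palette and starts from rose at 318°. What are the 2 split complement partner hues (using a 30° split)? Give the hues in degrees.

108° and 168°

Split-complementary hues sit 30° either side of the complement.
Complement of 318°: 318 + 180 = 498 → 498 − 360 = 138°
138 − 30 = 108°
138 + 30 = 168°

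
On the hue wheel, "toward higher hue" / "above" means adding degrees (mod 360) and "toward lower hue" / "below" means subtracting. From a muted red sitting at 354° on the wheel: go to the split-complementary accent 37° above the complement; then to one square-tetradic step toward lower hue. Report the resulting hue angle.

split-comp 37° ↑ +217°: 354 + 217 = 571 → 571 − 360 = 211°
square ↓ −90°: 211 − 90 = 121°

121°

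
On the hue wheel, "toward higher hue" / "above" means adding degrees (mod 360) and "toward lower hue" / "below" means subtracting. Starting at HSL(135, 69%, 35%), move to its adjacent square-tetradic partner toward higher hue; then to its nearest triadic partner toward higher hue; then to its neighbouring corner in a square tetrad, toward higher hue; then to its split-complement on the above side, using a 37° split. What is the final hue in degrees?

135 + 90 = 225°   (square ↑)
225 + 120 = 345°   (triadic ↑)
345 + 90 = 435 → 435 − 360 = 75°   (square ↑)
75 + 217 = 292°   (split-comp 37° ↑)

292°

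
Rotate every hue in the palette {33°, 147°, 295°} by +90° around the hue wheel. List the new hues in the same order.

123°, 237°, 25°

33 + 90 = 123°
147 + 90 = 237°
295 + 90 = 385 → 385 − 360 = 25°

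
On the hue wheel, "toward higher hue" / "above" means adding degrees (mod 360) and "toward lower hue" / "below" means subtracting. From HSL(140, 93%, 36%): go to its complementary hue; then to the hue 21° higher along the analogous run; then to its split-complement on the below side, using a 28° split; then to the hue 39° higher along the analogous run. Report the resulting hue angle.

172°

140 + 180 = 320°   (complement)
320 + 21 = 341°   (analog 21° ↑)
341 + 152 = 493 → 493 − 360 = 133°   (split-comp 28° ↓)
133 + 39 = 172°   (analog 39° ↑)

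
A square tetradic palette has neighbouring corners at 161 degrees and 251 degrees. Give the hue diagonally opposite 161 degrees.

341°

A square tetradic scheme places four hues 90° apart; opposite corners are 180° apart.
161 + 180 = 341°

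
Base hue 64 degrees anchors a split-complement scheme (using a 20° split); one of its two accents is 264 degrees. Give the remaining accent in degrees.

224°

Split-complementary hues sit 20° either side of the complement.
Complement of the base 64°: 64 + 180 = 244°
The given accent 264° is 20° one side of 244°; the other accent sits 20° the other side: 244 − 20 = 224°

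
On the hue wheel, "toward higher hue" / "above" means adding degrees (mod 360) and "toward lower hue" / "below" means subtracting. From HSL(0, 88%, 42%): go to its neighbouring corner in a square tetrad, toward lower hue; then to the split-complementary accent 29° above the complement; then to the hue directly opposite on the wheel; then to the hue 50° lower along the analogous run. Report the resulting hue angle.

249°

0 − 90 = -90 → -90 + 360 = 270°   (square ↓)
270 + 209 = 479 → 479 − 360 = 119°   (split-comp 29° ↑)
119 + 180 = 299°   (complement)
299 − 50 = 249°   (analog 50° ↓)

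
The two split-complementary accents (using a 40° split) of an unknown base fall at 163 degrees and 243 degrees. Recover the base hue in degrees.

23°

The accents sit 40° either side of the complement, so the complement is their short-arc midpoint on the wheel.
Short-arc midpoint of 163° and 243°: 203°.
Base is 180° from the complement: 203 − 180 = 23°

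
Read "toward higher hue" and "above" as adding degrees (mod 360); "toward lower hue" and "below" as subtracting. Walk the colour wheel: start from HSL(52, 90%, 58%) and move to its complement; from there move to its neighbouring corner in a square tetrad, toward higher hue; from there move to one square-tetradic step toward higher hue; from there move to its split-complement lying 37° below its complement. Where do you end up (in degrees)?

195°

52 + 180 = 232°   (complement)
232 + 90 = 322°   (square ↑)
322 + 90 = 412 → 412 − 360 = 52°   (square ↑)
52 + 143 = 195°   (split-comp 37° ↓)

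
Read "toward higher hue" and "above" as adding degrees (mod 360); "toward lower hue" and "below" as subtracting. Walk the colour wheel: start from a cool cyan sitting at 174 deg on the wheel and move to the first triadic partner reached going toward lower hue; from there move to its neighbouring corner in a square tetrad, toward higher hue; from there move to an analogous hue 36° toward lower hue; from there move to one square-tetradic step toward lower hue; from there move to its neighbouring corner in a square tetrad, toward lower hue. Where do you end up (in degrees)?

288°

−120° (triadic ↓): 174 − 120 = 54°
+90° (square ↑): 54 + 90 = 144°
−36° (analog 36° ↓): 144 − 36 = 108°
−90° (square ↓): 108 − 90 = 18°
−90° (square ↓): 18 − 90 = -72 → -72 + 360 = 288°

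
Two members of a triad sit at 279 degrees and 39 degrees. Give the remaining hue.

159°

A triad spaces three hues 120° apart.
The full set is {39°, 159°, 279°}.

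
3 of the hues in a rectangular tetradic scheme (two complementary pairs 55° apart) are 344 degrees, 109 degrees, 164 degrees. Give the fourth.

289°

A rectangular tetradic uses two complementary pairs 55° apart: offsets 0°, 55°, 180°, 235°.
Among {109°, 164°, 344°}, 164° and 344° are a 180° pair.
The remaining hue 109° needs its own complement: 109 + 180 = 289°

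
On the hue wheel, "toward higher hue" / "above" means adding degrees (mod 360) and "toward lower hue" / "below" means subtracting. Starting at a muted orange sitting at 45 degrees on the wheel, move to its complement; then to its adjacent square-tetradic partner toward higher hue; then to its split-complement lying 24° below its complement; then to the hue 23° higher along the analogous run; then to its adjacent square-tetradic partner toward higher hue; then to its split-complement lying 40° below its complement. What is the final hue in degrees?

45 + 180 = 225°   (complement)
225 + 90 = 315°   (square ↑)
315 + 156 = 471 → 471 − 360 = 111°   (split-comp 24° ↓)
111 + 23 = 134°   (analog 23° ↑)
134 + 90 = 224°   (square ↑)
224 + 140 = 364 → 364 − 360 = 4°   (split-comp 40° ↓)

4°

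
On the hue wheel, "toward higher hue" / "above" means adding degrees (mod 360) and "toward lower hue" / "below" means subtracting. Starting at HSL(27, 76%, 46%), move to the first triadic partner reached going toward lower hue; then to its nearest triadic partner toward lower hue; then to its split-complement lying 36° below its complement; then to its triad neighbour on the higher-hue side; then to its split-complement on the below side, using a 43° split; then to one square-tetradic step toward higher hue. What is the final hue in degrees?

278°

triadic ↓ −120°: 27 − 120 = -93 → -93 + 360 = 267°
triadic ↓ −120°: 267 − 120 = 147°
split-comp 36° ↓ +144°: 147 + 144 = 291°
triadic ↑ +120°: 291 + 120 = 411 → 411 − 360 = 51°
split-comp 43° ↓ +137°: 51 + 137 = 188°
square ↑ +90°: 188 + 90 = 278°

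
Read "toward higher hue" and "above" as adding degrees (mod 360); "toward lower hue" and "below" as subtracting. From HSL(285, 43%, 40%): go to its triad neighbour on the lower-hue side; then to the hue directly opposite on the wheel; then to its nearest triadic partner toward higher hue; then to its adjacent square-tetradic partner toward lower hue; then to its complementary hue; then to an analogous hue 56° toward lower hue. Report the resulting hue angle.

−120° (triadic ↓): 285 − 120 = 165°
+180° (complement): 165 + 180 = 345°
+120° (triadic ↑): 345 + 120 = 465 → 465 − 360 = 105°
−90° (square ↓): 105 − 90 = 15°
+180° (complement): 15 + 180 = 195°
−56° (analog 56° ↓): 195 − 56 = 139°

139°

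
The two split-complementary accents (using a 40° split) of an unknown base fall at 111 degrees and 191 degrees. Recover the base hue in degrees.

The accents sit 40° either side of the complement, so the complement is their short-arc midpoint on the wheel.
Short-arc midpoint of 111° and 191°: 151°.
Base is 180° from the complement: 151 − 180 = -29 → -29 + 360 = 331°

331°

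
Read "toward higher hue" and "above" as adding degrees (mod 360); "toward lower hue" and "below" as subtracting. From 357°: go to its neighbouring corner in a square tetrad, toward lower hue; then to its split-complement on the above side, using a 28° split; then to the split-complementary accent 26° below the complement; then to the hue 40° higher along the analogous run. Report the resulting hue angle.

357 − 90 = 267°   (square ↓)
267 + 208 = 475 → 475 − 360 = 115°   (split-comp 28° ↑)
115 + 154 = 269°   (split-comp 26° ↓)
269 + 40 = 309°   (analog 40° ↑)

309°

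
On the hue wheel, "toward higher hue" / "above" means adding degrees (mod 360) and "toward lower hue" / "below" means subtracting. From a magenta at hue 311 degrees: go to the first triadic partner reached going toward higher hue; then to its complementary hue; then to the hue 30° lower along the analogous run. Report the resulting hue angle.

221°

triadic ↑ +120°: 311 + 120 = 431 → 431 − 360 = 71°
complement +180°: 71 + 180 = 251°
analog 30° ↓ −30°: 251 − 30 = 221°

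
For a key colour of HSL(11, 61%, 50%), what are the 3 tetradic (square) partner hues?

101°, 191°, and 281°

A square tetradic scheme places four hues every 90°.
11 + 90 = 101°
11 + 180 = 191°
11 + 270 = 281°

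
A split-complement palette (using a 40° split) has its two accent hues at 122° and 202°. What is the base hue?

The accents sit 40° either side of the complement, so the complement is their short-arc midpoint on the wheel.
Short-arc midpoint of 122° and 202°: 162°.
Base is 180° from the complement: 162 − 180 = -18 → -18 + 360 = 342°

342°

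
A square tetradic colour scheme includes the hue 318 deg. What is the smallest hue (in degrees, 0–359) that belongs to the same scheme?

48°

A square tetradic scheme places four hues every 90°.
The full set through 318° is {48°, 138°, 228°, 318°}.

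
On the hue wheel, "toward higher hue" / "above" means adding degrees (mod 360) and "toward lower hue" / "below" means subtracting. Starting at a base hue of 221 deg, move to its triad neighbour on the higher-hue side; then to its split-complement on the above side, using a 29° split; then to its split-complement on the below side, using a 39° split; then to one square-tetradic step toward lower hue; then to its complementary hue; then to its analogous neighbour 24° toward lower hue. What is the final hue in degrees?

37°

triadic ↑ +120°: 221 + 120 = 341°
split-comp 29° ↑ +209°: 341 + 209 = 550 → 550 − 360 = 190°
split-comp 39° ↓ +141°: 190 + 141 = 331°
square ↓ −90°: 331 − 90 = 241°
complement +180°: 241 + 180 = 421 → 421 − 360 = 61°
analog 24° ↓ −24°: 61 − 24 = 37°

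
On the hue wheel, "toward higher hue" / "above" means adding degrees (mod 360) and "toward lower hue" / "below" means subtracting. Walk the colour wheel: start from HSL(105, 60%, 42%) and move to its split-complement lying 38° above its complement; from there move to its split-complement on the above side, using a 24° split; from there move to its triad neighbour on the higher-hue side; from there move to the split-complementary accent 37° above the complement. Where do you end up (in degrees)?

split-comp 38° ↑ +218°: 105 + 218 = 323°
split-comp 24° ↑ +204°: 323 + 204 = 527 → 527 − 360 = 167°
triadic ↑ +120°: 167 + 120 = 287°
split-comp 37° ↑ +217°: 287 + 217 = 504 → 504 − 360 = 144°

144°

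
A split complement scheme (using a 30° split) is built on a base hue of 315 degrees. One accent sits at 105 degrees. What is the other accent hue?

165°

Split-complementary hues sit 30° either side of the complement.
Complement of the base 315°: 315 + 180 = 495 → 495 − 360 = 135°
The given accent 105° is 30° one side of 135°; the other accent sits 30° the other side: 135 + 30 = 165°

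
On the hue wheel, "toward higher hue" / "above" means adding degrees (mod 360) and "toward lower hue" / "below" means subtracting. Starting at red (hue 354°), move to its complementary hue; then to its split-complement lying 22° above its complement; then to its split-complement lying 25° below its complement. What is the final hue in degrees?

complement +180°: 354 + 180 = 534 → 534 − 360 = 174°
split-comp 22° ↑ +202°: 174 + 202 = 376 → 376 − 360 = 16°
split-comp 25° ↓ +155°: 16 + 155 = 171°

171°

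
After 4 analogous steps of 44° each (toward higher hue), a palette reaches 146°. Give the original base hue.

4 steps of 44° (toward higher hue) give a net shift of +176°.
Start = end − shift: 146 − 176 = -30 → -30 + 360 = 330°

330°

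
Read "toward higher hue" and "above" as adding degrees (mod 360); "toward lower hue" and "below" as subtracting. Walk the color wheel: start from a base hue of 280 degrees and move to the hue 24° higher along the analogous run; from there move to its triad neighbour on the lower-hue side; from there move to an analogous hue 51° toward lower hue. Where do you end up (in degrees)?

133°

analog 24° ↑ +24°: 280 + 24 = 304°
triadic ↓ −120°: 304 − 120 = 184°
analog 51° ↓ −51°: 184 − 51 = 133°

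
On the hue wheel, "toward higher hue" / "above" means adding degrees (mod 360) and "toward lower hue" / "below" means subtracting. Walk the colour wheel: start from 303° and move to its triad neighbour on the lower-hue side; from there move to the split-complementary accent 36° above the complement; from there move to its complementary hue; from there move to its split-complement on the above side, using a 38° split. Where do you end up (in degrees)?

303 − 120 = 183°   (triadic ↓)
183 + 216 = 399 → 399 − 360 = 39°   (split-comp 36° ↑)
39 + 180 = 219°   (complement)
219 + 218 = 437 → 437 − 360 = 77°   (split-comp 38° ↑)

77°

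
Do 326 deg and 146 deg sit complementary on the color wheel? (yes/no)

yes

Angular distance: |326 − 146| = 180 = 180°.
Complementary requires 180°.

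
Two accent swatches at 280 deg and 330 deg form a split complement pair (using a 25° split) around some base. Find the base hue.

125°

The accents sit 25° either side of the complement, so the complement is their short-arc midpoint on the wheel.
Short-arc midpoint of 280° and 330°: 305°.
Base is 180° from the complement: 305 − 180 = 125°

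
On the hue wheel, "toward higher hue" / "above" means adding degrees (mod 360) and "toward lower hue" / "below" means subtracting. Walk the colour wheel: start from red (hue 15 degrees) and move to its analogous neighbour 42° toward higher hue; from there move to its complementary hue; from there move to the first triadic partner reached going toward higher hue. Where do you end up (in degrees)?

15 + 42 = 57°   (analog 42° ↑)
57 + 180 = 237°   (complement)
237 + 120 = 357°   (triadic ↑)

357°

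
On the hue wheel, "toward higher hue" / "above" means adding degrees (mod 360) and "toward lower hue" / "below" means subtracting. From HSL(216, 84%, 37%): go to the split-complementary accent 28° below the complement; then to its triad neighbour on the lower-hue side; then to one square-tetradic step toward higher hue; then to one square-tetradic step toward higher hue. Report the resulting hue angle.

216 + 152 = 368 → 368 − 360 = 8°   (split-comp 28° ↓)
8 − 120 = -112 → -112 + 360 = 248°   (triadic ↓)
248 + 90 = 338°   (square ↑)
338 + 90 = 428 → 428 − 360 = 68°   (square ↑)

68°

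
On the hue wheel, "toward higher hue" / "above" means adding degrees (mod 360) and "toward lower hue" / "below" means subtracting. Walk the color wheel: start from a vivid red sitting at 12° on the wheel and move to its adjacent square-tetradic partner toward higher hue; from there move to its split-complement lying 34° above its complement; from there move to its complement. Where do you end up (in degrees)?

12 + 90 = 102°   (square ↑)
102 + 214 = 316°   (split-comp 34° ↑)
316 + 180 = 496 → 496 − 360 = 136°   (complement)

136°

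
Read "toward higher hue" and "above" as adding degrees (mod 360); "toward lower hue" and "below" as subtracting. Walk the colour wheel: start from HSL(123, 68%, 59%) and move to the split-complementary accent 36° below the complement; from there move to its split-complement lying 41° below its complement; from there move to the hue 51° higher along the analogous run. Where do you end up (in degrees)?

97°

split-comp 36° ↓ +144°: 123 + 144 = 267°
split-comp 41° ↓ +139°: 267 + 139 = 406 → 406 − 360 = 46°
analog 51° ↑ +51°: 46 + 51 = 97°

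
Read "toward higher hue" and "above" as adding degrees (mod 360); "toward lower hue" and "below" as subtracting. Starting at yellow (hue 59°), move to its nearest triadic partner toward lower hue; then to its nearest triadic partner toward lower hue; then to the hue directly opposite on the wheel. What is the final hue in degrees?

−120° (triadic ↓): 59 − 120 = -61 → -61 + 360 = 299°
−120° (triadic ↓): 299 − 120 = 179°
+180° (complement): 179 + 180 = 359°

359°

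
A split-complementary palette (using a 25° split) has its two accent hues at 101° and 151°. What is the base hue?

The accents sit 25° either side of the complement, so the complement is their short-arc midpoint on the wheel.
Short-arc midpoint of 101° and 151°: 126°.
Base is 180° from the complement: 126 − 180 = -54 → -54 + 360 = 306°

306°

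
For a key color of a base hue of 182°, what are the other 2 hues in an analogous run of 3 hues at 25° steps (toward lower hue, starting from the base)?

Analogous hues sit every 25° along the wheel.
182 − 25 = 157°
182 − 50 = 132°

157° and 132°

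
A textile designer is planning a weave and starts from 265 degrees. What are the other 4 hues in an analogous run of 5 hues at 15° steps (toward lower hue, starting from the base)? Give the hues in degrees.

250°, 235°, 220° and 205°

265 − 15 = 250°
265 − 30 = 235°
265 − 45 = 220°
265 − 60 = 205°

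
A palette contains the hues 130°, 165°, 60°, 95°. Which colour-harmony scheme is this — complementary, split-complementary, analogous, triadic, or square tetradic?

Sort the hues: 60°, 95°, 130°, 165°.
Successive gaps around the wheel: 35°, 35°, 35°, 255°.
A run of hues at equal small steps (35°) with one large closing gap is an analogous group.

analogous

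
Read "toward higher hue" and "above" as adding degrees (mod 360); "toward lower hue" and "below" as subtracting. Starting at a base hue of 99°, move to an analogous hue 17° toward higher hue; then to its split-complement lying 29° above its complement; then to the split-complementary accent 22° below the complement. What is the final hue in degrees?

99 + 17 = 116°   (analog 17° ↑)
116 + 209 = 325°   (split-comp 29° ↑)
325 + 158 = 483 → 483 − 360 = 123°   (split-comp 22° ↓)

123°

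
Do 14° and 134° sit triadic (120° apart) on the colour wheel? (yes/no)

yes

Angular distance: |14 − 134| = 120 = 120°.
Triadic (120° apart) requires 120°.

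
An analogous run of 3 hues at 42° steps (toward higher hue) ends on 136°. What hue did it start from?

2 steps of 42° (toward higher hue) give a net shift of +84°.
Start = end − shift: 136 − 84 = 52°

52°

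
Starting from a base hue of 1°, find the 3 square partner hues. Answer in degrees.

91°, 181° and 271°

1 + 90 = 91°
1 + 180 = 181°
1 + 270 = 271°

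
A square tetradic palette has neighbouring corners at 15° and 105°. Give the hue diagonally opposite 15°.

A square tetradic scheme places four hues 90° apart; opposite corners are 180° apart.
15 + 180 = 195°

195°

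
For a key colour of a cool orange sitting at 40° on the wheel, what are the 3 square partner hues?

A square tetradic scheme places four hues every 90°.
40 + 90 = 130°
40 + 180 = 220°
40 + 270 = 310°

130°, 220°, and 310°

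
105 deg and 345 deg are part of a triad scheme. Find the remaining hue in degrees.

A triad places three hues 120° apart.
The full set through 105° is {105°, 225°, 345°}.
Given {105°, 345°}, the missing hue is 225°.

225°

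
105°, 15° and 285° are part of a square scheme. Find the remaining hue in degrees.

195°

A square tetradic scheme places four hues every 90°.
The full set through 15° is {15°, 105°, 195°, 285°}.
Given {15°, 105°, 285°}, the missing hue is 195°.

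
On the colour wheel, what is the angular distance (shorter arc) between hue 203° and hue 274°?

|203 − 274| = 71.
71 ≤ 180, so the shorter arc is 71°.

71°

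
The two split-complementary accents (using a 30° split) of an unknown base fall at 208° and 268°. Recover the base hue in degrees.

58°

The accents sit 30° either side of the complement, so the complement is their short-arc midpoint on the wheel.
Short-arc midpoint of 208° and 268°: 238°.
Base is 180° from the complement: 238 − 180 = 58°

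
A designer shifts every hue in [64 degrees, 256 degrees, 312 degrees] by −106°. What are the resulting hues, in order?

318°, 150°, 206°

64 − 106 = -42 → -42 + 360 = 318°
256 − 106 = 150°
312 − 106 = 206°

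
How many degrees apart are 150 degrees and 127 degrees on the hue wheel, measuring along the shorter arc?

23°

|150 − 127| = 23.
23 ≤ 180, so the shorter arc is 23°.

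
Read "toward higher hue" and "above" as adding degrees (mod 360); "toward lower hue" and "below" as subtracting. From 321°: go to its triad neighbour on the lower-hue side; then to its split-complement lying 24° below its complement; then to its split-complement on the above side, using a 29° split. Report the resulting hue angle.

triadic ↓ −120°: 321 − 120 = 201°
split-comp 24° ↓ +156°: 201 + 156 = 357°
split-comp 29° ↑ +209°: 357 + 209 = 566 → 566 − 360 = 206°

206°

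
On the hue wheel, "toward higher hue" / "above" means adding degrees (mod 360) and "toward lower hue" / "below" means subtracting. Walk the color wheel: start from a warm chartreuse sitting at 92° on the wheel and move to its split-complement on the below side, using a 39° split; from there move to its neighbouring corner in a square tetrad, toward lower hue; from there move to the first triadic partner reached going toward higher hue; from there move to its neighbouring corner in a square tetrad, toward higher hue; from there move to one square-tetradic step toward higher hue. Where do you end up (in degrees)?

83°

split-comp 39° ↓ +141°: 92 + 141 = 233°
square ↓ −90°: 233 − 90 = 143°
triadic ↑ +120°: 143 + 120 = 263°
square ↑ +90°: 263 + 90 = 353°
square ↑ +90°: 353 + 90 = 443 → 443 − 360 = 83°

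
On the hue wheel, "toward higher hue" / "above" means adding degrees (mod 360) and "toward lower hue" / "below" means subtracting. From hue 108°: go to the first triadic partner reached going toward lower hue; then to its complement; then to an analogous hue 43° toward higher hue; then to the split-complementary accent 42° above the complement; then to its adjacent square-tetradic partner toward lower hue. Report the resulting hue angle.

343°

108 − 120 = -12 → -12 + 360 = 348°   (triadic ↓)
348 + 180 = 528 → 528 − 360 = 168°   (complement)
168 + 43 = 211°   (analog 43° ↑)
211 + 222 = 433 → 433 − 360 = 73°   (split-comp 42° ↑)
73 − 90 = -17 → -17 + 360 = 343°   (square ↓)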